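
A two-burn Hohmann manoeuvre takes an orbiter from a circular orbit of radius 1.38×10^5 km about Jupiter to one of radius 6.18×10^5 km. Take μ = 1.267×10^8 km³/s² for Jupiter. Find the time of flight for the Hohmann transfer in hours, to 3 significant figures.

t = 18.0 hours

Transfer-ellipse semi-major axis a_t = (r₁ + r₂)/2 = (1.380×10^5 + 6.180×10^5)/2 = 3.780×10^5 km.
Half the transfer-orbit period gives t = π√(a_t³/μ) = 64860 s.
Converting: 64860 s ÷ 3600 s/hour = 18.0 hours.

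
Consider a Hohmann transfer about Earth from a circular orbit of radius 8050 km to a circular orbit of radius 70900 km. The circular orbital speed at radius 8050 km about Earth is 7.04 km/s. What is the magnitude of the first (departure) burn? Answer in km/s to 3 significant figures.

From the circular-orbit relation v² = μ/r at r = 8050 km: μ = v²r = (7.04)² × 8050 = 3.98971×10^5 km³/s².
Semi-major axis of the transfer orbit: a_t = (8050 + 70900)/2 = 39475 km.
On the circular orbit at r = 8050 km, v_c = √(μ/r) = 7.040 km/s.
Vis-viva on the transfer ellipse at r = 8050 km gives v_t = √[μ(2/r − 1/a_t)] = 9.435 km/s.
Δv₁ = |v_t − v_c| = |9.435 − 7.040| = 2.395 km/s.

Δv₁ = 2.39 km/s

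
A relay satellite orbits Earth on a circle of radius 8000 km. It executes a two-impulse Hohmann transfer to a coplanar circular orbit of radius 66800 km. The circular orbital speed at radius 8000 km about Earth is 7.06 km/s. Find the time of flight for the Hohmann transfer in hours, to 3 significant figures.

t = 10.0 hours

From the circular-orbit relation v² = μ/r at r = 8000 km: μ = v²r = (7.06)² × 8000 = 3.98749×10^5 km³/s².
The Hohmann ellipse has a_t = (r₁ + r₂)/2 = 37400 km.
By Kepler's third law the transfer-orbit period is T = 2π√(a_t³/μ), so t = T/2 = 35984 s.
Converting: 35984 s ÷ 3600 s/hour = 10.0 hours.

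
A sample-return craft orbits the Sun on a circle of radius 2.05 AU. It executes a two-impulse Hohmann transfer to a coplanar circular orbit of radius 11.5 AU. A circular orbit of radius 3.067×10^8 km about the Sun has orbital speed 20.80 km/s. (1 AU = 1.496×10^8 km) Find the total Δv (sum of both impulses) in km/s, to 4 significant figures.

Δv = 10.25 km/s

From the circular-orbit relation v² = μ/r at r = 3.067×10^8 km: μ = v²r = (20.80)² × 3.067×10^8 = 1.32691×10^11 km³/s².
In km: r₁ = 2.05 × 1.496×10^8 = 3.0668×10^8 km; r₂ = 11.5 × 1.496×10^8 = 1.7204×10^9 km.
The Hohmann ellipse has a_t = (r₁ + r₂)/2 = 1.01354×10^9 km.
At r₁ the circular-orbit speed is v₁ = √(μ/r₁) = 20.801 km/s.
Transfer-orbit speed at r₁ (vis-viva): v_p = √[μ(2/r₁ − 1/a_t)] = 27.100 km/s.
First burn Δv₁ = |v_p − v₁| = 6.299 km/s.
Circular speed at r₂: v₂ = √(μ/r₂) = 8.782 km/s.
Transfer-orbit speed at r₂: v_a = √[μ(2/r₂ − 1/a_t)] = 4.831 km/s.
Second burn Δv₂ = |v₂ − v_a| = 3.951 km/s.
Total Δv = Δv₁ + Δv₂ = 10.25 km/s.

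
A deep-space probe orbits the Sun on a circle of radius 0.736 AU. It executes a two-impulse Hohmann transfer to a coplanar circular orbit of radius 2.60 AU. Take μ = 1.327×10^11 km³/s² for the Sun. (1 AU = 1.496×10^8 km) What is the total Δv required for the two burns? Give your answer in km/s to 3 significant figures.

Δv = 14.8 km/s

In km: r₁ = 0.736 × 1.496×10^8 = 1.101056×10^8 km; r₂ = 2.60 × 1.496×10^8 = 3.8896×10^8 km.
The Hohmann ellipse has a_t = (r₁ + r₂)/2 = 2.495328×10^8 km.
Circular speed at r₁: v₁ = √(μ/r₁) = √(1.327×10^11/1.101056×10^8) = 34.716 km/s.
Transfer-orbit speed at r₁ (v² = μ(2/r − 1/a)): v_p = √[μ(2/r₁ − 1/a_t)] = 43.343 km/s.
First burn Δv₁ = |v_p − v₁| = 8.627 km/s.
At r₂, v₂ = √(μ/r₂) = 18.4707 km/s.
Transfer-orbit speed at r₂: v_a = √[μ(2/r₂ − 1/a_t)] = 12.2694 km/s.
Second burn Δv₂ = |v₂ − v_a| = 6.201 km/s.
Δv = Δv₁ + Δv₂ = 8.627 + 6.201 = 14.83 km/s.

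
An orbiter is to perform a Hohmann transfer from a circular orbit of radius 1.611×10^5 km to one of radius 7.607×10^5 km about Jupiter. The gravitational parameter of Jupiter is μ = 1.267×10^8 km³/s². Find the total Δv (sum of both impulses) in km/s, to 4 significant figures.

Transfer-ellipse semi-major axis a_t = (r₁ + r₂)/2 = (1.611×10^5 + 7.607×10^5)/2 = 4.609×10^5 km.
At r₁ the circular-orbit speed is v₁ = √(μ/r₁) = 28.044 km/s.
Transfer-orbit speed at r₁ (vis-viva): v_p = √[μ(2/r₁ − 1/a_t)] = 36.028 km/s.
First burn Δv₁ = |v_p − v₁| = 7.984 km/s.
Circular speed at r₂: v₂ = √(μ/r₂) = 12.906 km/s.
Transfer-orbit speed at r₂: v_a = √[μ(2/r₂ − 1/a_t)] = 7.6300 km/s.
Second burn Δv₂ = |v₂ − v_a| = 5.276 km/s.
Δv = Δv₁ + Δv₂ = 7.984 + 5.276 = 13.26 km/s.

Δv = 13.26 km/s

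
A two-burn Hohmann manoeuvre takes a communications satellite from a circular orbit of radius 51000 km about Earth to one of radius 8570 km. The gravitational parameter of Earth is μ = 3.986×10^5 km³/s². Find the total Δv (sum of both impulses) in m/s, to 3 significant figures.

Semi-major axis of the transfer orbit: a_t = (51000 + 8570)/2 = 29785 km.
Circular speed at r₁: v₁ = √(μ/r₁) = √(3.986×10^5/51000) = 2.796 km/s.
Transfer-orbit speed at r₁ (v² = μ(2/r − 1/a)): v_a = √[μ(2/r₁ − 1/a_t)] = 1.500 km/s.
First burn Δv₁ = |v_a − v₁| = 1.296 km/s.
Circular speed at r₂: v₂ = √(μ/r₂) = 6.820 km/s.
Transfer-orbit speed at r₂: v_p = √[μ(2/r₂ − 1/a_t)] = 8.924 km/s.
Second burn Δv₂ = |v₂ − v_p| = 2.104 km/s.
Total Δv = Δv₁ + Δv₂ = 3.400 km/s.

Δv = 3400 m/s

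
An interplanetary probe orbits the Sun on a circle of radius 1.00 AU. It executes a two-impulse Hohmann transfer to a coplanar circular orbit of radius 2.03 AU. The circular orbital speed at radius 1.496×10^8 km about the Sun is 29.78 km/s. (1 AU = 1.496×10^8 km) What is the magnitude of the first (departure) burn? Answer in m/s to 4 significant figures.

From the circular-orbit relation v² = μ/r at r = 1.496×10^8 km: μ = v²r = (29.78)² × 1.496×10^8 = 1.32673×10^11 km³/s².
In km: r₁ = 1.00 × 1.496×10^8 = 1.496×10^8 km; r₂ = 2.03 × 1.496×10^8 = 3.03688×10^8 km.
The Hohmann ellipse has a_t = (r₁ + r₂)/2 = 2.26644×10^8 km.
Circular speed at r = 1.496×10^8 km: v_c = √(μ/r) = 29.780 km/s.
Vis-viva on the transfer ellipse at r = 1.496×10^8 km gives v_t = √[μ(2/r − 1/a_t)] = 34.472 km/s.
Δv₁ = |v_t − v_c| = |34.472 − 29.780| = 4.692 km/s.

Δv₁ = 4692 m/s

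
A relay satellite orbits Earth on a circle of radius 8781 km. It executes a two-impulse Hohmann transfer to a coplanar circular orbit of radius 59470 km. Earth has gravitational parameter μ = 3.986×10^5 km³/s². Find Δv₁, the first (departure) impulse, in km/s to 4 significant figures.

Δv₁ = 2.157 km/s

Semi-major axis of the transfer orbit: a_t = (8781 + 59470)/2 = 34125.5 km.
On the circular orbit at r = 8781 km, v_c = √(μ/r) = 6.737 km/s.
Vis-viva on the transfer ellipse at r = 8781 km gives v_t = √[μ(2/r − 1/a_t)] = 8.894 km/s.
Δv₁ = |v_t − v_c| = |8.894 − 6.737| = 2.157 km/s.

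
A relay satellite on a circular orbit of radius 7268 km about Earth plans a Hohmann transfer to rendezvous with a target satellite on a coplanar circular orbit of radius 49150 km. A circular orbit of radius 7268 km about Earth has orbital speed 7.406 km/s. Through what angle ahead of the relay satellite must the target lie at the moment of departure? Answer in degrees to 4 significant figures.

From the circular-orbit relation v² = μ/r at r = 7268 km: μ = v²r = (7.406)² × 7268 = 3.98641×10^5 km³/s².
Transfer-ellipse semi-major axis a_t = (r₁ + r₂)/2 = (7268 + 49150)/2 = 28209 km.
Transfer time t = π√(a_t³/μ) = 23570 s.
Target angular speed ω₂ = √(μ/r₂³) = 5.794×10^-5 rad/s.
Angle swept by the target during transfer: ω₂·t = 1.366 rad = 78.27°.
The relay satellite traverses 180° on the transfer ellipse, so the target must lead by 180° − 78.27° = 101.7°.

φ = 101.7°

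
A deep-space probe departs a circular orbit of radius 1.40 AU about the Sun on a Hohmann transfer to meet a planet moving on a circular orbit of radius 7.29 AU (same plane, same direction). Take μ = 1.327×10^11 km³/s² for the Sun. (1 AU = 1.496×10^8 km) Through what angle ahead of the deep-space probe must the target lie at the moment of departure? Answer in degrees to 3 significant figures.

In km: r₁ = 1.40 × 1.496×10^8 = 2.0944×10^8 km; r₂ = 7.29 × 1.496×10^8 = 1.090584×10^9 km.
Transfer-ellipse semi-major axis a_t = (r₁ + r₂)/2 = (2.0944×10^8 + 1.090584×10^9)/2 = 6.50012×10^8 km.
The half-period of the transfer ellipse is t = π√(a_t³/μ) = 1.4292×10^8 s.
Target angular speed ω₂ = √(μ/r₂³) = 1.0115×10^-8 rad/s.
Angle swept by the target during transfer: ω₂·t = 1.4456 rad = 82.83°.
Arrival is 180° from departure on the ellipse, so φ = 180° − 82.83° = 97.2°.

φ = 97.2°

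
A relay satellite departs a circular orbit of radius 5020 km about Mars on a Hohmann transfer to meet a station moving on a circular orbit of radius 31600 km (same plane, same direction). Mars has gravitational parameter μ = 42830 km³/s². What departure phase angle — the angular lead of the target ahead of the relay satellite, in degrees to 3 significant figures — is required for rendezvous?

Semi-major axis of the transfer orbit: a_t = (5020 + 31600)/2 = 18310 km.
Transfer time t = π√(a_t³/μ) = 37610 s.
The target's mean motion on its circular orbit is ω₂ = √(μ/r₂³) = 3.684×10^-5 rad/s.
Angle swept by the target during transfer: ω₂·t = 1.3856 rad = 79.39°.
The relay satellite traverses 180° on the transfer ellipse, so the target must lead by 180° − 79.39° = 101°.

φ = 101°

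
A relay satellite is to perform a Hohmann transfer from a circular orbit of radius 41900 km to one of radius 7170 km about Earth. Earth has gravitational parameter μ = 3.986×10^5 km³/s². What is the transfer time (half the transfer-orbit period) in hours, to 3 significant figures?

t = 5.31 hours

The Hohmann ellipse has a_t = (r₁ + r₂)/2 = 24535 km.
Transfer time t = π√(a_t³/μ) = π√((24535)³ / 3.986×10^5) = 19120 s.
Converting: 19120 s ÷ 3600 s/hour = 5.31 hours.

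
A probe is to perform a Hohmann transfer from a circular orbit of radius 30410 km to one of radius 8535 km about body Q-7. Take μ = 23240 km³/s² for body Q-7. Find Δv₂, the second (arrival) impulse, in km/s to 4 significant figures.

Δv₂ = 0.4120 km/s

The Hohmann ellipse has a_t = (r₁ + r₂)/2 = 19472.5 km.
On the circular orbit at r = 8535 km, v_c = √(μ/r) = 1.650 km/s.
Vis-viva on the transfer ellipse at r = 8535 km gives v_t = √[μ(2/r − 1/a_t)] = 2.062 km/s.
Δv₂ = |v_t − v_c| = |2.062 − 1.650| = 0.4120 km/s.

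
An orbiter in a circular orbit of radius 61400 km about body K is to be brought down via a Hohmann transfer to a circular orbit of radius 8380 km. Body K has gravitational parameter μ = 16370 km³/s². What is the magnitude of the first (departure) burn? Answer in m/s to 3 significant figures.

The Hohmann ellipse has a_t = (r₁ + r₂)/2 = 34890 km.
Circular speed at r = 61400 km: v_c = √(μ/r) = 0.51635 km/s.
Vis-viva on the transfer ellipse at r = 61400 km gives v_t = √[μ(2/r − 1/a_t)] = 0.25305 km/s.
Δv₁ = |v_t − v_c| = |0.25305 − 0.51635| = 0.2633 km/s.

Δv₁ = 263 m/s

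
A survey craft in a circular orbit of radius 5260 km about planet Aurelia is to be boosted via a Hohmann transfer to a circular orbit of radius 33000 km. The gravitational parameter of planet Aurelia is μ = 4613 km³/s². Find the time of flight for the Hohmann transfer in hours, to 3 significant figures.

Semi-major axis of the transfer orbit: a_t = (5260 + 33000)/2 = 19130 km.
By Kepler's third law the transfer-orbit period is T = 2π√(a_t³/μ), so t = T/2 = 1.224×10^5 s.
Converting: 1.224×10^5 s ÷ 3600 s/hour = 34.0 hours.

t = 34.0 hours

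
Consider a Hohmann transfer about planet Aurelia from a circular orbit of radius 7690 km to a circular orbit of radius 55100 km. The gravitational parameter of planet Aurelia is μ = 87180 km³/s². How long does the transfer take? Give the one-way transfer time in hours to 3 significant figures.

t = 16.4 hours

Semi-major axis of the transfer orbit: a_t = (7690 + 55100)/2 = 31395 km.
Half the transfer-orbit period gives t = π√(a_t³/μ) = 59190 s.
Converting: 59190 s ÷ 3600 s/hour = 16.4 hours.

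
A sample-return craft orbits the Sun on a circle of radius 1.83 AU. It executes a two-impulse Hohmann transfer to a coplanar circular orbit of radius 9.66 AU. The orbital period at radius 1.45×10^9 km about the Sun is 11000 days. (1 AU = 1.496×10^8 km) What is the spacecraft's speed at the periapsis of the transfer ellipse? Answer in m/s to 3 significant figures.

From Kepler's third law T² = 4π²r³/μ at r = 1.45×10^9 km, T = 11000 days = 11000 × 86400 s = 9.504×10^8 s: μ = 4π²r³/T² = 1.33245×10^11 km³/s².
In km: r₁ = 1.83 × 1.496×10^8 = 2.73768×10^8 km; r₂ = 9.66 × 1.496×10^8 = 1.445136×10^9 km.
The Hohmann ellipse has a_t = (r₁ + r₂)/2 = 8.59452×10^8 km.
The periapsis of the transfer ellipse is at r = 2.73768×10^8 km.
Vis-viva: v = √[μ(2/r − 1/a_t)] = √[1.33245×10^11 × (2/2.73768×10^8 − 1/8.59452×10^8)] = 28.61 km/s.

v = 28600 m/s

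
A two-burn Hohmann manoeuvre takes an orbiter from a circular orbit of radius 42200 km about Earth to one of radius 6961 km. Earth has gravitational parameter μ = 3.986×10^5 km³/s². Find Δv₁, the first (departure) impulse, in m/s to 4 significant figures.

Semi-major axis of the transfer orbit: a_t = (42200 + 6961)/2 = 24580.5 km.
Circular speed at r = 42200 km: v_c = √(μ/r) = 3.0734 km/s.
Vis-viva on the transfer ellipse at r = 42200 km gives v_t = √[μ(2/r − 1/a_t)] = 1.6355 km/s.
Δv₁ = |v_t − v_c| = |1.6355 − 3.0734| = 1.438 km/s.

Δv₁ = 1438 m/s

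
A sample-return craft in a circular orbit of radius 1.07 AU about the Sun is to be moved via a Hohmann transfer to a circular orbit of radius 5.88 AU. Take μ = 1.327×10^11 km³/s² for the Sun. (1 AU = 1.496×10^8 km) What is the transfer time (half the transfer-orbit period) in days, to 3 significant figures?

t = 1180 days

In km: r₁ = 1.07 × 1.496×10^8 = 1.60072×10^8 km; r₂ = 5.88 × 1.496×10^8 = 8.79648×10^8 km.
The Hohmann ellipse has a_t = (r₁ + r₂)/2 = 5.1986×10^8 km.
Transfer time t = π√(a_t³/μ) = π√((5.1986×10^8)³ / 1.327×10^11) = 1.022×10^8 s.
Converting: 1.022×10^8 s ÷ 86400 s/day = 1180 days.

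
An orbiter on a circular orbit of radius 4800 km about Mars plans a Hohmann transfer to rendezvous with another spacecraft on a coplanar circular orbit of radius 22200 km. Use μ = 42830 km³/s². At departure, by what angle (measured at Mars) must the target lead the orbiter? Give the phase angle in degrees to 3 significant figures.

The Hohmann ellipse has a_t = (r₁ + r₂)/2 = 13500 km.
Transfer time t = π√(a_t³/μ) = 23810 s.
The target's mean motion on its circular orbit is ω₂ = √(μ/r₂³) = 6.257×10^-5 rad/s.
Angle swept by the target during transfer: ω₂·t = 1.4898 rad = 85.36°.
The orbiter traverses 180° on the transfer ellipse, so the target must lead by 180° − 85.36° = 94.6°.

φ = 94.6°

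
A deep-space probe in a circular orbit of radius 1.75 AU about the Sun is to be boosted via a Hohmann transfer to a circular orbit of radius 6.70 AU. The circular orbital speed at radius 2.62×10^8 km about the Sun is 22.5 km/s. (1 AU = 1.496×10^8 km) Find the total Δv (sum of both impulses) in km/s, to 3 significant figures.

Δv = 9.94 km/s

From the circular-orbit relation v² = μ/r at r = 2.62×10^8 km: μ = v²r = (22.5)² × 2.62×10^8 = 1.32638×10^11 km³/s².
In km: r₁ = 1.75 × 1.496×10^8 = 2.618×10^8 km; r₂ = 6.70 × 1.496×10^8 = 1.00232×10^9 km.
Transfer-ellipse semi-major axis a_t = (r₁ + r₂)/2 = (2.618×10^8 + 1.00232×10^9)/2 = 6.3206×10^8 km.
At r₁ the circular-orbit speed is v₁ = √(μ/r₁) = 22.509 km/s.
On the transfer ellipse at r₁, v² = μ(2/r − 1/a) gives v_p = √[μ(2/r₁ − 1/a_t)] = 28.345 km/s.
First burn Δv₁ = |v_p − v₁| = 5.836 km/s.
Circular speed at r₂: v₂ = √(μ/r₂) = 11.5035 km/s.
Transfer-orbit speed at r₂: v_a = √[μ(2/r₂ − 1/a_t)] = 7.40348 km/s.
Second burn Δv₂ = |v₂ − v_a| = 4.100 km/s.
Total Δv = Δv₁ + Δv₂ = 9.936 km/s.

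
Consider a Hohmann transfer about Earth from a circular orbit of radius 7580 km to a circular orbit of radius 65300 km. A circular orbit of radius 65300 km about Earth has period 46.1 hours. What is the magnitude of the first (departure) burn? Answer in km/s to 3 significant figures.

Δv₁ = 2.46 km/s

From Kepler's third law T² = 4π²r³/μ at r = 65300 km, T = 46.1 hours = 46.1 × 3600 s = 1.6596×10^5 s: μ = 4π²r³/T² = 3.99110×10^5 km³/s².
Transfer-ellipse semi-major axis a_t = (r₁ + r₂)/2 = (7580 + 65300)/2 = 36440 km.
Circular speed at r = 7580 km: v_c = √(μ/r) = 7.2562 km/s.
Vis-viva on the transfer ellipse at r = 7580 km gives v_t = √[μ(2/r − 1/a_t)] = 9.7136 km/s.
Δv₁ = |v_t − v_c| = |9.7136 − 7.2562| = 2.457 km/s.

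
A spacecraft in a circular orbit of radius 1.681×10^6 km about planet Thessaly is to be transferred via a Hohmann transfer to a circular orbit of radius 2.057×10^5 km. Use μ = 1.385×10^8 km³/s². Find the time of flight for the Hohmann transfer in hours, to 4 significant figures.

t = 67.94 hours

The Hohmann ellipse has a_t = (r₁ + r₂)/2 = 9.4335×10^5 km.
Transfer time t = π√(a_t³/μ) = π√((9.4335×10^5)³ / 1.385×10^8) = 2.446×10^5 s.
Converting: 2.446×10^5 s ÷ 3600 s/hour = 67.94 hours.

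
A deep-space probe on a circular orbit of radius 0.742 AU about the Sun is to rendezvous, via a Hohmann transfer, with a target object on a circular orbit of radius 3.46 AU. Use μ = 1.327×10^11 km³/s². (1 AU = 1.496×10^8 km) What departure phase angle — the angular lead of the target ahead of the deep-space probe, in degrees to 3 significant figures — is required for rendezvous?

In km: r₁ = 0.742 × 1.496×10^8 = 1.110032×10^8 km; r₂ = 3.46 × 1.496×10^8 = 5.17616×10^8 km.
The Hohmann ellipse has a_t = (r₁ + r₂)/2 = 3.143096×10^8 km.
The half-period of the transfer ellipse is t = π√(a_t³/μ) = 4.806×10^7 s.
The target's mean motion on its circular orbit is ω₂ = √(μ/r₂³) = 3.093×10^-8 rad/s.
Angle swept by the target during transfer: ω₂·t = 1.4865 rad = 85.17°.
Arrival is 180° from departure on the ellipse, so φ = 180° − 85.17° = 94.8°.

φ = 94.8°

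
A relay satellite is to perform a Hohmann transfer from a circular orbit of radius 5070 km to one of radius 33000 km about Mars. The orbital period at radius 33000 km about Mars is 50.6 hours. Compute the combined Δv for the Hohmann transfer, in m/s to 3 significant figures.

Δv = 1470 m/s

From Kepler's third law T² = 4π²r³/μ at r = 33000 km, T = 50.6 hours = 50.6 × 3600 s = 1.8216×10^5 s: μ = 4π²r³/T² = 42755.8 km³/s².
The Hohmann ellipse has a_t = (r₁ + r₂)/2 = 19035 km.
At r₁ the circular-orbit speed is v₁ = √(μ/r₁) = 2.9040 km/s.
On the transfer ellipse at r₁, vis-viva gives v_p = √[μ(2/r₁ − 1/a_t)] = 3.8236 km/s.
First burn Δv₁ = |v_p − v₁| = 0.9196 km/s.
At r₂, v₂ = √(μ/r₂) = 1.13826 km/s.
Transfer-orbit speed at r₂: v_a = √[μ(2/r₂ − 1/a_t)] = 0.587447 km/s.
Second burn Δv₂ = |v₂ − v_a| = 0.5508 km/s.
Δv = Δv₁ + Δv₂ = 0.9196 + 0.5508 = 1.470 km/s.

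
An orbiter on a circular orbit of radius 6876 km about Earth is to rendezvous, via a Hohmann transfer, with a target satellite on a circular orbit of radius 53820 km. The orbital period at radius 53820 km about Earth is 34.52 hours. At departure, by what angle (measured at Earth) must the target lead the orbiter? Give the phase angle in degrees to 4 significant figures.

φ = 103.8°

From Kepler's third law T² = 4π²r³/μ at r = 53820 km, T = 34.52 hours = 34.52 × 3600 s = 1.24272×10^5 s: μ = 4π²r³/T² = 3.98515×10^5 km³/s².
Semi-major axis of the transfer orbit: a_t = (6876 + 53820)/2 = 30348 km.
Transfer time t = π√(a_t³/μ) = 26310.1 s.
Target angular speed ω₂ = √(μ/r₂³) = 5.05599×10^-5 rad/s.
Angle swept by the target during transfer: ω₂·t = 1.33024 rad = 76.22°.
The orbiter traverses 180° on the transfer ellipse, so the target must lead by 180° − 76.22° = 103.8°.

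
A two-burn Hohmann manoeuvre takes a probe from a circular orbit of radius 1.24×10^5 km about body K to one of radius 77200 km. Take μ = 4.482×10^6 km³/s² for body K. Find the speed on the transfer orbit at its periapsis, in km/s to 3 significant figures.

v = 8.46 km/s

The Hohmann ellipse has a_t = (r₁ + r₂)/2 = 1.006×10^5 km.
At periapsis, r = 77200 km.
Applying v² = μ(2/r − 1/a_t): v = 8.459 km/s.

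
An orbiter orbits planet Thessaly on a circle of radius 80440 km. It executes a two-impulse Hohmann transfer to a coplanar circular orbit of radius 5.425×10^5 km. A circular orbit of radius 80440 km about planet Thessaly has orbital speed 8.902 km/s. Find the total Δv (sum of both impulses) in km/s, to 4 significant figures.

Δv = 4.532 km/s

From the circular-orbit relation v² = μ/r at r = 80440 km: μ = v²r = (8.902)² × 80440 = 6.37452×10^6 km³/s².
Semi-major axis of the transfer orbit: a_t = (80440 + 5.425×10^5)/2 = 3.1147×10^5 km.
At r₁ the circular-orbit speed is v₁ = √(μ/r₁) = 8.9020 km/s.
Transfer-orbit speed at r₁ (vis-viva): v_p = √[μ(2/r₁ − 1/a_t)] = 11.748 km/s.
First burn Δv₁ = |v_p − v₁| = 2.846 km/s.
Circular speed at r₂: v₂ = √(μ/r₂) = 3.428 km/s.
Transfer-orbit speed at r₂: v_a = √[μ(2/r₂ − 1/a_t)] = 1.742 km/s.
Second burn Δv₂ = |v₂ − v_a| = 1.686 km/s.
Δv = Δv₁ + Δv₂ = 2.846 + 1.686 = 4.532 km/s.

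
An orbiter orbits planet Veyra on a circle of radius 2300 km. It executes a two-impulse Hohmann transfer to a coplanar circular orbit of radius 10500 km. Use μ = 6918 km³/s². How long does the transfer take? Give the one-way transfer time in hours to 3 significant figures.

The Hohmann ellipse has a_t = (r₁ + r₂)/2 = 6400 km.
Transfer time t = π√(a_t³/μ) = π√((6400)³ / 6918) = 19340 s.
Converting: 19340 s ÷ 3600 s/hour = 5.37 hours.

t = 5.37 hours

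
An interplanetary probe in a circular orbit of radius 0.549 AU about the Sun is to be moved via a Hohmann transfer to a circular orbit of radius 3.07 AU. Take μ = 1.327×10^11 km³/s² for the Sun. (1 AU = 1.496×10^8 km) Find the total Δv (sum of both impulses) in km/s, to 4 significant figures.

Δv = 19.80 km/s

In km: r₁ = 0.549 × 1.496×10^8 = 8.21304×10^7 km; r₂ = 3.07 × 1.496×10^8 = 4.59272×10^8 km.
Transfer-ellipse semi-major axis a_t = (r₁ + r₂)/2 = (8.21304×10^7 + 4.59272×10^8)/2 = 2.707012×10^8 km.
At r₁ the circular-orbit speed is v₁ = √(μ/r₁) = 40.196 km/s.
On the transfer ellipse at r₁, vis-viva gives v_p = √[μ(2/r₁ − 1/a_t)] = 52.357 km/s.
First burn Δv₁ = |v_p − v₁| = 12.161 km/s.
Circular speed at r₂: v₂ = √(μ/r₂) = 16.9981 km/s.
Transfer-orbit speed at r₂: v_a = √[μ(2/r₂ − 1/a_t)] = 9.36283 km/s.
Second burn Δv₂ = |v₂ − v_a| = 7.6353 km/s.
Δv = Δv₁ + Δv₂ = 12.161 + 7.6353 = 19.80 km/s.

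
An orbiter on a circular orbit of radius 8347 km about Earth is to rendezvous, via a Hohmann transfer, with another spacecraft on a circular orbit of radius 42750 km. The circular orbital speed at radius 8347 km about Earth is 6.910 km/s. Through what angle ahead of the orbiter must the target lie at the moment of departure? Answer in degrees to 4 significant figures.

φ = 96.84°

From the circular-orbit relation v² = μ/r at r = 8347 km: μ = v²r = (6.910)² × 8347 = 3.98553×10^5 km³/s².
The Hohmann ellipse has a_t = (r₁ + r₂)/2 = 25548.5 km.
Transfer time t = π√(a_t³/μ) = 20321 s.
Target angular speed ω₂ = √(μ/r₂³) = 7.1423×10^-5 rad/s.
Angle swept by the target during transfer: ω₂·t = 1.4514 rad = 83.16°.
Arrival is 180° from departure on the ellipse, so φ = 180° − 83.16° = 96.84°.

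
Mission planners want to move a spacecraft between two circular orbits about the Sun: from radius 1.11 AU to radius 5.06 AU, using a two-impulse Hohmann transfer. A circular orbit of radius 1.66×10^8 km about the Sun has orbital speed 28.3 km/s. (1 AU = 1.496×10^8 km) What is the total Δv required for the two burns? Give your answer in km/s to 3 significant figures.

From the circular-orbit relation v² = μ/r at r = 1.66×10^8 km: μ = v²r = (28.3)² × 1.66×10^8 = 1.32948×10^11 km³/s².
In km: r₁ = 1.11 × 1.496×10^8 = 1.66056×10^8 km; r₂ = 5.06 × 1.496×10^8 = 7.56976×10^8 km.
Transfer-ellipse semi-major axis a_t = (r₁ + r₂)/2 = (1.66056×10^8 + 7.56976×10^8)/2 = 4.61516×10^8 km.
Circular speed at r₁: v₁ = √(μ/r₁) = √(1.32948×10^11/1.66056×10^8) = 28.2952 km/s.
Transfer-orbit speed at r₁ (vis-viva): v_p = √[μ(2/r₁ − 1/a_t)] = 36.2377 km/s.
First burn Δv₁ = |v_p − v₁| = 7.9425 km/s.
At r₂, v₂ = √(μ/r₂) = 13.25255 km/s.
Transfer-orbit speed at r₂: v_a = √[μ(2/r₂ − 1/a_t)] = 7.949381 km/s.
Second burn Δv₂ = |v₂ − v_a| = 5.3032 km/s.
Δv = Δv₁ + Δv₂ = 7.9425 + 5.3032 = 13.25 km/s.

Δv = 13.2 km/s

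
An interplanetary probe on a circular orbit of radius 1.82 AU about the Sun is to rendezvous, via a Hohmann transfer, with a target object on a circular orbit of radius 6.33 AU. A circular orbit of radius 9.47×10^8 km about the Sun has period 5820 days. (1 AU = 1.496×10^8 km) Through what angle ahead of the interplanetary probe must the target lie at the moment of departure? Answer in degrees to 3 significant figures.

φ = 87.0°

From Kepler's third law T² = 4π²r³/μ at r = 9.47×10^8 km, T = 5820 days = 5820 × 86400 s = 5.02848×10^8 s: μ = 4π²r³/T² = 1.32598×10^11 km³/s².
In km: r₁ = 1.82 × 1.496×10^8 = 2.72272×10^8 km; r₂ = 6.33 × 1.496×10^8 = 9.46968×10^8 km.
Transfer-ellipse semi-major axis a_t = (r₁ + r₂)/2 = (2.72272×10^8 + 9.46968×10^8)/2 = 6.0962×10^8 km.
Transfer time t = π√(a_t³/μ) = 1.2986×10^8 s.
Target angular speed ω₂ = √(μ/r₂³) = 1.2496×10^-8 rad/s.
Angle swept by the target during transfer: ω₂·t = 1.6227 rad = 92.97°.
The interplanetary probe traverses 180° on the transfer ellipse, so the target must lead by 180° − 92.97° = 87.0°.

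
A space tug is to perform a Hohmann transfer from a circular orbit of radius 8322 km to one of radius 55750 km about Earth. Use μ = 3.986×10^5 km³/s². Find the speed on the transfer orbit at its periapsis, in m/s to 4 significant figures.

Transfer-ellipse semi-major axis a_t = (r₁ + r₂)/2 = (8322 + 55750)/2 = 32036 km.
At periapsis, r = 8322 km.
Vis-viva: v = √[μ(2/r − 1/a_t)] = √[3.986×10^5 × (2/8322 − 1/32036)] = 9.130 km/s.

v = 9130 m/s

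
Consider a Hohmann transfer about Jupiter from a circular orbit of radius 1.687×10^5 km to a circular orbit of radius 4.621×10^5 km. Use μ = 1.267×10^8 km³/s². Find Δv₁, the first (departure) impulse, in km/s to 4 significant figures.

Δv₁ = 5.767 km/s

Semi-major axis of the transfer orbit: a_t = (1.687×10^5 + 4.621×10^5)/2 = 3.154×10^5 km.
Circular speed at r = 1.687×10^5 km: v_c = √(μ/r) = 27.405 km/s.
Vis-viva on the transfer ellipse at r = 1.687×10^5 km gives v_t = √[μ(2/r − 1/a_t)] = 33.172 km/s.
Δv₁ = |v_t − v_c| = |33.172 − 27.405| = 5.767 km/s.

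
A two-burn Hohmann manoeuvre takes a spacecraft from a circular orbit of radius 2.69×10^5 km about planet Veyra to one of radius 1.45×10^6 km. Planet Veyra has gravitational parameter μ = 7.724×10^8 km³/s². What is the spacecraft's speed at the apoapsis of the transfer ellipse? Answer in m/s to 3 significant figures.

The Hohmann ellipse has a_t = (r₁ + r₂)/2 = 8.595×10^5 km.
At apoapsis, r = 1.450×10^6 km.
Applying v² = μ(2/r − 1/a_t): v = 12.91 km/s.

v = 12900 m/s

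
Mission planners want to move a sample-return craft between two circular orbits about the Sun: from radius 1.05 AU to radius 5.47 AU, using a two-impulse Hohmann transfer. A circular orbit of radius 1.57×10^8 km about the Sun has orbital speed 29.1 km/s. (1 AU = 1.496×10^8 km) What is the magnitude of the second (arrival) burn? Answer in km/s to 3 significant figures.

Δv₂ = 5.51 km/s

From the circular-orbit relation v² = μ/r at r = 1.57×10^8 km: μ = v²r = (29.1)² × 1.57×10^8 = 1.32949×10^11 km³/s².
In km: r₁ = 1.05 × 1.496×10^8 = 1.5708×10^8 km; r₂ = 5.47 × 1.496×10^8 = 8.18312×10^8 km.
Semi-major axis of the transfer orbit: a_t = (1.5708×10^8 + 8.18312×10^8)/2 = 4.87696×10^8 km.
Circular speed at r = 8.18312×10^8 km: v_c = √(μ/r) = 12.746 km/s.
Transfer-orbit speed at the same r (vis-viva, a = a_t): v_t = √[μ(2/r − 1/a_t)] = 7.2338 km/s.
Δv₂ = |v_t − v_c| = |7.2338 − 12.746| = 5.512 km/s.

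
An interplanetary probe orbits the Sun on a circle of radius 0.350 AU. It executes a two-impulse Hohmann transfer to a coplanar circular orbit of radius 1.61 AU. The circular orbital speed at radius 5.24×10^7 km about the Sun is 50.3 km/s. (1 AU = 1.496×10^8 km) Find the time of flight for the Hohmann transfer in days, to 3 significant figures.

From the circular-orbit relation v² = μ/r at r = 5.24×10^7 km: μ = v²r = (50.3)² × 5.24×10^7 = 1.32577×10^11 km³/s².
In km: r₁ = 0.350 × 1.496×10^8 = 5.236×10^7 km; r₂ = 1.61 × 1.496×10^8 = 2.40856×10^8 km.
Semi-major axis of the transfer orbit: a_t = (5.236×10^7 + 2.40856×10^8)/2 = 1.46608×10^8 km.
Transfer time t = π√(a_t³/μ) = π√((1.46608×10^8)³ / 1.32577×10^11) = 1.532×10^7 s.
Converting: 1.532×10^7 s ÷ 86400 s/day = 177 days.

t = 177 days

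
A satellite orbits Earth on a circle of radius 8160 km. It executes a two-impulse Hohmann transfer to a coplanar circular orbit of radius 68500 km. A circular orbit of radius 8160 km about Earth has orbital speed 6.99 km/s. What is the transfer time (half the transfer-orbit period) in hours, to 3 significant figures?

t = 10.4 hours

From the circular-orbit relation v² = μ/r at r = 8160 km: μ = v²r = (6.99)² × 8160 = 3.98698×10^5 km³/s².
The Hohmann ellipse has a_t = (r₁ + r₂)/2 = 38330 km.
Transfer time t = π√(a_t³/μ) = π√((38330)³ / 3.98698×10^5) = 37340 s.
Converting: 37340 s ÷ 3600 s/hour = 10.4 hours.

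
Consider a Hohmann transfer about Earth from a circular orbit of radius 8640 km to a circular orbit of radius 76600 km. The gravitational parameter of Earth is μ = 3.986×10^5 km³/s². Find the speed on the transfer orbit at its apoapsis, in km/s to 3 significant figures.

v = 1.03 km/s

The Hohmann ellipse has a_t = (r₁ + r₂)/2 = 42620 km.
The apoapsis of the transfer ellipse is at r = 76600 km.
Applying v² = μ(2/r − 1/a_t): v = 1.027 km/s.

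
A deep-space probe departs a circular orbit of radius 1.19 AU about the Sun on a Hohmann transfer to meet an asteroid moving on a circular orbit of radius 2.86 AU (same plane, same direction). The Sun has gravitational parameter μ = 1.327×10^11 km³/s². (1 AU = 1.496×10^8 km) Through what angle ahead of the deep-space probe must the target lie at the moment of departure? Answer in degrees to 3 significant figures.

φ = 72.8°

In km: r₁ = 1.19 × 1.496×10^8 = 1.78024×10^8 km; r₂ = 2.86 × 1.496×10^8 = 4.27856×10^8 km.
Semi-major axis of the transfer orbit: a_t = (1.78024×10^8 + 4.27856×10^8)/2 = 3.0294×10^8 km.
Transfer time t = π√(a_t³/μ) = 4.5473×10^7 s.
Target angular speed ω₂ = √(μ/r₂³) = 4.1161×10^-8 rad/s.
Angle swept by the target during transfer: ω₂·t = 1.8717 rad = 107.2°.
Arrival is 180° from departure on the ellipse, so φ = 180° − 107.2° = 72.8°.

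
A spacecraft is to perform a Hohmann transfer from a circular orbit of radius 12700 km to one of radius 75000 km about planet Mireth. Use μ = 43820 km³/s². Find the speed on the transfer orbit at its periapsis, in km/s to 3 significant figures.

v = 2.43 km/s

The Hohmann ellipse has a_t = (r₁ + r₂)/2 = 43850 km.
The periapsis of the transfer ellipse is at r = 12700 km.
From the vis-viva equation, v = √[μ(2/r − 1/a_t)] = 2.429 km/s.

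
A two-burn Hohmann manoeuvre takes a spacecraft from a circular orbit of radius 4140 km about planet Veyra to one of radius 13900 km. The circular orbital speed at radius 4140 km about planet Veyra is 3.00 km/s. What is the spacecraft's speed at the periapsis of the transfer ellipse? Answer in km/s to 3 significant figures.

From the circular-orbit relation v² = μ/r at r = 4140 km: μ = v²r = (3.00)² × 4140 = 37260.0 km³/s².
Transfer-ellipse semi-major axis a_t = (r₁ + r₂)/2 = (4140 + 13900)/2 = 9020 km.
The periapsis of the transfer ellipse is at r = 4140 km.
Applying v² = μ(2/r − 1/a_t): v = 3.724 km/s.

v = 3.72 km/s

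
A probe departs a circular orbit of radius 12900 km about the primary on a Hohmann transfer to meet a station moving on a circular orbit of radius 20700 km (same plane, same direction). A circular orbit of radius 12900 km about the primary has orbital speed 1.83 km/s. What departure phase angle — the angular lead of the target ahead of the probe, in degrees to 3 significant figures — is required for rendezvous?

From the circular-orbit relation v² = μ/r at r = 12900 km: μ = v²r = (1.83)² × 12900 = 43200.8 km³/s².
Transfer-ellipse semi-major axis a_t = (r₁ + r₂)/2 = (12900 + 20700)/2 = 16800 km.
Transfer time t = π√(a_t³/μ) = 32910 s.
The target's mean motion on its circular orbit is ω₂ = √(μ/r₂³) = 6.979×10^-5 rad/s.
Angle swept by the target during transfer: ω₂·t = 2.297 rad = 131.6°.
Arrival is 180° from departure on the ellipse, so φ = 180° − 131.6° = 48.4°.

φ = 48.4°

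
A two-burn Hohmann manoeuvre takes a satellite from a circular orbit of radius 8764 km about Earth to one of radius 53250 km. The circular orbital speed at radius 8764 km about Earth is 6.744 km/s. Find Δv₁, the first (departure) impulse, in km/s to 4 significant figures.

From the circular-orbit relation v² = μ/r at r = 8764 km: μ = v²r = (6.744)² × 8764 = 3.98600×10^5 km³/s².
Transfer-ellipse semi-major axis a_t = (r₁ + r₂)/2 = (8764 + 53250)/2 = 31007 km.
Circular speed at r = 8764 km: v_c = √(μ/r) = 6.744 km/s.
Vis-viva on the transfer ellipse at r = 8764 km gives v_t = √[μ(2/r − 1/a_t)] = 8.838 km/s.
Δv₁ = |v_t − v_c| = |8.838 − 6.744| = 2.094 km/s.

Δv₁ = 2.094 km/s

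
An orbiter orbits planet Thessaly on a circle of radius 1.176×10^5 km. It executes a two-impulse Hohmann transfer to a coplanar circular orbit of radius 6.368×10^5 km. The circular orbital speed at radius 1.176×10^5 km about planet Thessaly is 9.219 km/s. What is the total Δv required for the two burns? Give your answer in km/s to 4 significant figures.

Δv = 4.509 km/s

From the circular-orbit relation v² = μ/r at r = 1.176×10^5 km: μ = v²r = (9.219)² × 1.176×10^5 = 9.99482×10^6 km³/s².
Transfer-ellipse semi-major axis a_t = (r₁ + r₂)/2 = (1.176×10^5 + 6.368×10^5)/2 = 3.772×10^5 km.
At r₁ the circular-orbit speed is v₁ = √(μ/r₁) = 9.2190 km/s.
On the transfer ellipse at r₁, vis-viva gives v_p = √[μ(2/r₁ − 1/a_t)] = 11.978 km/s.
First burn Δv₁ = |v_p − v₁| = 2.759 km/s.
At r₂, v₂ = √(μ/r₂) = 3.962 km/s.
Transfer-orbit speed at r₂: v_a = √[μ(2/r₂ − 1/a_t)] = 2.212 km/s.
Second burn Δv₂ = |v₂ − v_a| = 1.750 km/s.
Δv = Δv₁ + Δv₂ = 2.759 + 1.750 = 4.509 km/s.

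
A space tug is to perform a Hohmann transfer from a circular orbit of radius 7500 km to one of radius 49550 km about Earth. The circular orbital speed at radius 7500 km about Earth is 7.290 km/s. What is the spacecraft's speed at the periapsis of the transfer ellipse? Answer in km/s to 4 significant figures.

From the circular-orbit relation v² = μ/r at r = 7500 km: μ = v²r = (7.290)² × 7500 = 3.98581×10^5 km³/s².
Transfer-ellipse semi-major axis a_t = (r₁ + r₂)/2 = (7500 + 49550)/2 = 28525 km.
The periapsis of the transfer ellipse is at r = 7500 km.
From the vis-viva equation, v = √[μ(2/r − 1/a_t)] = 9.608 km/s.

v = 9.608 km/s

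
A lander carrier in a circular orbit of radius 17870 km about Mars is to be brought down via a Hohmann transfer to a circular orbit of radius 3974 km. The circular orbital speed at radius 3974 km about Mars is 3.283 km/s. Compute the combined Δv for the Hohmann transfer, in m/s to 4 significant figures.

From the circular-orbit relation v² = μ/r at r = 3974 km: μ = v²r = (3.283)² × 3974 = 42832.1 km³/s².
The Hohmann ellipse has a_t = (r₁ + r₂)/2 = 10922 km.
At r₁ the circular-orbit speed is v₁ = √(μ/r₁) = 1.5482 km/s.
Transfer-orbit speed at r₁ (vis-viva equation): v_a = √[μ(2/r₁ − 1/a_t)] = 0.93387 km/s.
First burn Δv₁ = |v_a − v₁| = 0.6143 km/s.
At r₂, v₂ = √(μ/r₂) = 3.2830 km/s.
Transfer-orbit speed at r₂: v_p = √[μ(2/r₂ − 1/a_t)] = 4.1993 km/s.
Second burn Δv₂ = |v₂ − v_p| = 0.9163 km/s.
Total Δv = Δv₁ + Δv₂ = 1.531 km/s.

Δv = 1531 m/s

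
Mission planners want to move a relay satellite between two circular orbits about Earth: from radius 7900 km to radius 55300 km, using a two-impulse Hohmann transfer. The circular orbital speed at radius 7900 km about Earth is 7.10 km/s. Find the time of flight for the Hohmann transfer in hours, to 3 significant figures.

From the circular-orbit relation v² = μ/r at r = 7900 km: μ = v²r = (7.10)² × 7900 = 3.98239×10^5 km³/s².
Semi-major axis of the transfer orbit: a_t = (7900 + 55300)/2 = 31600 km.
Transfer time t = π√(a_t³/μ) = π√((31600)³ / 3.98239×10^5) = 27960 s.
Converting: 27960 s ÷ 3600 s/hour = 7.77 hours.

t = 7.77 hours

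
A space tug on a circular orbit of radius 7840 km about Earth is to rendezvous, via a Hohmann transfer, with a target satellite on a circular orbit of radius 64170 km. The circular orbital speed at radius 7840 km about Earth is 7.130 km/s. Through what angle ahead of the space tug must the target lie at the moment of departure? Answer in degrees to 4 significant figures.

From the circular-orbit relation v² = μ/r at r = 7840 km: μ = v²r = (7.130)² × 7840 = 3.98561×10^5 km³/s².
The Hohmann ellipse has a_t = (r₁ + r₂)/2 = 36005 km.
The half-period of the transfer ellipse is t = π√(a_t³/μ) = 33997.5 s.
The target's mean motion on its circular orbit is ω₂ = √(μ/r₂³) = 3.88373×10^-5 rad/s.
Angle swept by the target during transfer: ω₂·t = 1.32037 rad = 75.652°.
Arrival is 180° from departure on the ellipse, so φ = 180° − 75.652° = 104.3°.

φ = 104.3°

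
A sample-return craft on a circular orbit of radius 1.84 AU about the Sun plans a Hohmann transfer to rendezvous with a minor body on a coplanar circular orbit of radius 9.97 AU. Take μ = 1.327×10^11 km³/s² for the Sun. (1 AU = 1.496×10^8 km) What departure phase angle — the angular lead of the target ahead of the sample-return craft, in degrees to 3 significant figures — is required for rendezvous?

In km: r₁ = 1.84 × 1.496×10^8 = 2.75264×10^8 km; r₂ = 9.97 × 1.496×10^8 = 1.491512×10^9 km.
Semi-major axis of the transfer orbit: a_t = (2.75264×10^8 + 1.491512×10^9)/2 = 8.83388×10^8 km.
The half-period of the transfer ellipse is t = π√(a_t³/μ) = 2.26434×10^8 s.
Target angular speed ω₂ = √(μ/r₂³) = 6.32405×10^-9 rad/s.
Angle swept by the target during transfer: ω₂·t = 1.43198 rad = 82.046°.
The sample-return craft traverses 180° on the transfer ellipse, so the target must lead by 180° − 82.046° = 98.0°.

φ = 98.0°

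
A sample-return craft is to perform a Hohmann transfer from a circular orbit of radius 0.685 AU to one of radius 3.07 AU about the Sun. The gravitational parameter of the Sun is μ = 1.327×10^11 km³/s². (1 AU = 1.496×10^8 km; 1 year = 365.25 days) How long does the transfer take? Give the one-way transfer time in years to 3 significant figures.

t = 1.29 years

In km: r₁ = 0.685 × 1.496×10^8 = 1.02476×10^8 km; r₂ = 3.07 × 1.496×10^8 = 4.59272×10^8 km.
Semi-major axis of the transfer orbit: a_t = (1.02476×10^8 + 4.59272×10^8)/2 = 2.80874×10^8 km.
By Kepler's third law the transfer-orbit period is T = 2π√(a_t³/μ), so t = T/2 = 4.060×10^7 s.
Converting: 4.060×10^7 s ÷ 3.15576×10^7 s/year (365.25 × 86400) = 1.29 years.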